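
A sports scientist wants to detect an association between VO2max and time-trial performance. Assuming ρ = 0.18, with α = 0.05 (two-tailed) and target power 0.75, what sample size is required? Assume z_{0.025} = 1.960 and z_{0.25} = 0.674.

Fisher's z: C = ½·ln((1+r)/(1−r)) = ½·ln(1.4390) = 0.1820.
n = ((z_{α/2} + z_β)/C)² + 3.
(1.960 + 0.674) / 0.1820 = 2.634 / 0.1820 = 14.473.
n = 14.473² + 3 = 209.45 + 3 = 212.5.
Round up.

n = 213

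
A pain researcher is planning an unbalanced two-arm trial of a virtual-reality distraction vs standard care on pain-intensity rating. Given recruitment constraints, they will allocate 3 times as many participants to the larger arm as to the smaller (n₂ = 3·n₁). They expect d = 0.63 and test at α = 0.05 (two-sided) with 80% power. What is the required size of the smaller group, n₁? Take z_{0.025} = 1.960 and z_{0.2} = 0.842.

With allocation ratio k = n₂/n₁ = 3, Var(x̄₁−x̄₂) = σ²(1/n₁ + 1/(k·n₁)) = σ²·(k+1)/(k·n₁).
So n₁ = (1 + 1/k)·((z_{α/2} + z_β)/d)² = 1.333 × (2.802/0.63)².
n₁ = 1.333 × 19.78 = 26.4.
Round up: n₁ = 27, giving n₂ = 3 × 27 = 81.

n₁ = 27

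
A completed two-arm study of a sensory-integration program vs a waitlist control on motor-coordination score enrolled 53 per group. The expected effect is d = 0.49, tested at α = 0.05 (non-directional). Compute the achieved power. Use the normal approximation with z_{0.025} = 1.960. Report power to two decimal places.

For two equal groups, power = Φ(d·√(n/2) − z_{α/2}).
d·√(n/2) = 0.49 × √(53/2) = 0.49 × 5.148 = 2.522.
z_β = 2.522 − 1.960 = 0.562.
Power = Φ(0.562) = 0.713.

power ≈ 0.71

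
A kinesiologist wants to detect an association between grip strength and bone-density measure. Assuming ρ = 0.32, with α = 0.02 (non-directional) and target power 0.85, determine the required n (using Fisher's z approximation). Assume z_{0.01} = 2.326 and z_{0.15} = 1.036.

n = 106

Fisher's z: C = ½·ln((1+r)/(1−r)) = ½·ln(1.9412) = 0.3316.
n = ((z_{α/2} + z_β)/C)² + 3.
(2.326 + 1.036) / 0.3316 = 3.362 / 0.3316 = 10.139.
n = 10.139² + 3 = 102.79 + 3 = 105.8.
Round up.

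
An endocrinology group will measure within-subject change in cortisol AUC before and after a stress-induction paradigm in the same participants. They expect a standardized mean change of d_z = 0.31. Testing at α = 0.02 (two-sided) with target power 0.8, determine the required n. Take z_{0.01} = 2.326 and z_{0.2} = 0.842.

n = 105 pairs

For a paired (one-sample on differences) test: n = ((z_{α/2} + z_β) / d)².
z_{α/2} + z_β = 2.326 + 0.842 = 3.168.
n = (3.168 / 0.31)² = 10.219² = 104.44.
Round up.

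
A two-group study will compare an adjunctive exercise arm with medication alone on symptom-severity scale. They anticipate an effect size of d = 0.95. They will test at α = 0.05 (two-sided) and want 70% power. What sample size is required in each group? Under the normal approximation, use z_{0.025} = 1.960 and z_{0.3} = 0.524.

n = 14 per group

For two independent groups with equal n: n = 2·((z_{α/2} + z_β) / d)².
z_{α/2} + z_β = 1.960 + 0.524 = 2.484.
n = 2 × (2.484 / 0.95)² = 2 × 2.615² = 2 × 6.84 = 13.7.
Round up to the next whole participant.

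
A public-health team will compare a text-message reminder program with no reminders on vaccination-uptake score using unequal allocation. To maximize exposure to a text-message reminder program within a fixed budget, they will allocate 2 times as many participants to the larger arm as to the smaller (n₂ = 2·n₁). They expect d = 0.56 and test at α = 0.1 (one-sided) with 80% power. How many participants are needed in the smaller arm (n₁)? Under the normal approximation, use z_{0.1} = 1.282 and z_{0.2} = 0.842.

With allocation ratio k = n₂/n₁ = 2, Var(x̄₁−x̄₂) = σ²(1/n₁ + 1/(k·n₁)) = σ²·(k+1)/(k·n₁).
So n₁ = (1 + 1/k)·((z_{α} + z_β)/d)² = 1.500 × (2.124/0.56)².
n₁ = 1.500 × 14.39 = 21.6.
Round up: n₁ = 22, giving n₂ = 2 × 22 = 44.

n₁ = 22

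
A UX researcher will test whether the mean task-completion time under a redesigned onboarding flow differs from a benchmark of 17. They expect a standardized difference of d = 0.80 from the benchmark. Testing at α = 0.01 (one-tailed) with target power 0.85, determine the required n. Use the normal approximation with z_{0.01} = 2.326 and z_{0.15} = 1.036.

For a one-sample test: n = ((z_{α} + z_β) / d)².
z_{α} + z_β = 2.326 + 1.036 = 3.362.
n = (3.362 / 0.80)² = 4.202² = 17.66.
Round up.

n = 18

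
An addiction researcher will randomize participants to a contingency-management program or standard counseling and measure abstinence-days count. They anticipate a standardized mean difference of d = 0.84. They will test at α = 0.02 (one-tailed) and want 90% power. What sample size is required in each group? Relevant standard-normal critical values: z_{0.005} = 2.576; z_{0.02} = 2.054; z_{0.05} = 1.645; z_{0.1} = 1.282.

n = 32 per group

For two independent groups with equal n: n = 2·((z_{α} + z_β) / d)².
z_{α} + z_β = 2.054 + 1.282 = 3.336.
n = 2 × (3.336 / 0.84)² = 2 × 3.971² = 2 × 15.77 = 31.5.
Round up to the next whole participant.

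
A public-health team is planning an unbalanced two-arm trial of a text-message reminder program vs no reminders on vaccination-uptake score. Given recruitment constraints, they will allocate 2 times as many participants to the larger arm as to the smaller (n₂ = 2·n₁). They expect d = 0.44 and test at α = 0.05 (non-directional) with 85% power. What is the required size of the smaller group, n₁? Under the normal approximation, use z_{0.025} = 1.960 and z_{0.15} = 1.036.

n₁ = 70

With allocation ratio k = n₂/n₁ = 2, Var(x̄₁−x̄₂) = σ²(1/n₁ + 1/(k·n₁)) = σ²·(k+1)/(k·n₁).
So n₁ = (1 + 1/k)·((z_{α/2} + z_β)/d)² = 1.500 × (2.996/0.44)².
n₁ = 1.500 × 46.36 = 69.5.
Round up: n₁ = 70, giving n₂ = 2 × 70 = 140.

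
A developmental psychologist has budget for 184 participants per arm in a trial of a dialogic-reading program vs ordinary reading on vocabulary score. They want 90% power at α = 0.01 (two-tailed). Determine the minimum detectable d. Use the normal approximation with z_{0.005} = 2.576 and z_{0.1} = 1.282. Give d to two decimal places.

d_min ≈ 0.40

For two independent groups of n = 184 each: d_min = (z_{α/2} + z_β)·√(2/n).
z-sum = 2.576 + 1.282 = 3.858.
d_min = 3.858 × √(2/184) = 3.858 × 0.1043 = 0.402.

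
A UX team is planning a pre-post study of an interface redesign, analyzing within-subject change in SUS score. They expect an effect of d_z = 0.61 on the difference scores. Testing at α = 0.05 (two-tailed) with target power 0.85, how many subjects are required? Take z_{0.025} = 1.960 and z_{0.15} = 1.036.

For a paired (one-sample on differences) test: n = ((z_{α/2} + z_β) / d)².
z_{α/2} + z_β = 1.960 + 1.036 = 2.996.
n = (2.996 / 0.61)² = 4.911² = 24.12.
Round up.

n = 25 pairs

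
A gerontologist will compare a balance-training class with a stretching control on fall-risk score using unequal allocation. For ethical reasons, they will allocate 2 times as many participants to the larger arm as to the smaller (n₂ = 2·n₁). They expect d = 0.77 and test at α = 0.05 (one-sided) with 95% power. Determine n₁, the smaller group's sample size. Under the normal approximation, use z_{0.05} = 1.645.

With allocation ratio k = n₂/n₁ = 2, Var(x̄₁−x̄₂) = σ²(1/n₁ + 1/(k·n₁)) = σ²·(k+1)/(k·n₁).
So n₁ = (1 + 1/k)·((z_{α} + z_β)/d)² = 1.500 × (3.290/0.77)².
n₁ = 1.500 × 18.26 = 27.4.
Round up: n₁ = 28, giving n₂ = 2 × 28 = 56.

n₁ = 28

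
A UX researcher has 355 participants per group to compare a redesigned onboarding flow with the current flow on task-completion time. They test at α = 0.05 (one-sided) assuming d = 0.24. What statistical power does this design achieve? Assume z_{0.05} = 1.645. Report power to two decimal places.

For two equal groups, power = Φ(d·√(n/2) − z_{α}).
d·√(n/2) = 0.24 × √(355/2) = 0.24 × 13.323 = 3.197.
z_β = 3.197 − 1.645 = 1.552.
Power = Φ(1.552) = 0.940.

power ≈ 0.94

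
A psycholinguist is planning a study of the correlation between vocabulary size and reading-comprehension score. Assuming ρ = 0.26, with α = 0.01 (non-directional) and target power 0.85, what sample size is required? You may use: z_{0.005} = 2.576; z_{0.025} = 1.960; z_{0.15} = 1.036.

Fisher's z: C = ½·ln((1+r)/(1−r)) = ½·ln(1.7027) = 0.2661.
n = ((z_{α/2} + z_β)/C)² + 3.
(2.576 + 1.036) / 0.2661 = 3.612 / 0.2661 = 13.574.
n = 13.574² + 3 = 184.25 + 3 = 187.2.
Round up.

n = 188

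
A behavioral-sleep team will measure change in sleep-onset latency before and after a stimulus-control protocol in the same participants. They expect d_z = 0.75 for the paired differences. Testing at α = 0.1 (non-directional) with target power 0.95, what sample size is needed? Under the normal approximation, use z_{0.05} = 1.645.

For a paired (one-sample on differences) test: n = ((z_{α/2} + z_β) / d)².
z_{α/2} + z_β = 1.645 + 1.645 = 3.290.
n = (3.290 / 0.75)² = 4.387² = 19.24.
Round up.

n = 20 pairs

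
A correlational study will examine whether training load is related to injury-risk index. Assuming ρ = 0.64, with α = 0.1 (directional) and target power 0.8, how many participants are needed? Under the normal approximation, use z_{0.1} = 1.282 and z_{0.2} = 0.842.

n = 11

Fisher's z: C = ½·ln((1+r)/(1−r)) = ½·ln(4.5556) = 0.7582.
n = ((z_{α} + z_β)/C)² + 3.
(1.282 + 0.842) / 0.7582 = 2.124 / 0.7582 = 2.801.
n = 2.801² + 3 = 7.85 + 3 = 10.8.
Round up.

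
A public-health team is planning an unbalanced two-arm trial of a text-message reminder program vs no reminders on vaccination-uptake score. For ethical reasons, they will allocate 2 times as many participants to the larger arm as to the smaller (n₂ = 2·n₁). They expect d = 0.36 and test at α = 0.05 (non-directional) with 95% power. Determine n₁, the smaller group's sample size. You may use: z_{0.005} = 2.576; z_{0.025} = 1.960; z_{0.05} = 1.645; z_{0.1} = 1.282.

With allocation ratio k = n₂/n₁ = 2, Var(x̄₁−x̄₂) = σ²(1/n₁ + 1/(k·n₁)) = σ²·(k+1)/(k·n₁).
So n₁ = (1 + 1/k)·((z_{α/2} + z_β)/d)² = 1.500 × (3.605/0.36)².
n₁ = 1.500 × 100.28 = 150.4.
Round up: n₁ = 151, giving n₂ = 2 × 151 = 302.

n₁ = 151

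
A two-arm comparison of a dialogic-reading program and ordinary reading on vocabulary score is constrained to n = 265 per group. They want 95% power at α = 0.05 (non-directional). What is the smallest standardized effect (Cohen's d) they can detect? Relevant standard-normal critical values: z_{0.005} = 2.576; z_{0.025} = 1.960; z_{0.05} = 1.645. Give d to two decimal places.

d_min ≈ 0.31

For two independent groups of n = 265 each: d_min = (z_{α/2} + z_β)·√(2/n).
z-sum = 1.960 + 1.645 = 3.605.
d_min = 3.605 × √(2/265) = 3.605 × 0.0869 = 0.313.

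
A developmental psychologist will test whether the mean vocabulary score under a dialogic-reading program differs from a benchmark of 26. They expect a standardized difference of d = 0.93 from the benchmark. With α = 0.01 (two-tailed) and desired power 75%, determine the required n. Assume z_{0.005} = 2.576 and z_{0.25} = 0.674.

n = 13

For a one-sample test: n = ((z_{α/2} + z_β) / d)².
z_{α/2} + z_β = 2.576 + 0.674 = 3.250.
n = (3.250 / 0.93)² = 3.495² = 12.21.
Round up.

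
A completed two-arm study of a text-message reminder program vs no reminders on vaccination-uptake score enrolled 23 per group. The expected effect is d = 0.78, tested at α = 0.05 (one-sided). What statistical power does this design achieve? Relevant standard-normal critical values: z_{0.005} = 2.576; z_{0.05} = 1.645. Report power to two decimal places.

power ≈ 0.84

For two equal groups, power = Φ(d·√(n/2) − z_{α}).
d·√(n/2) = 0.78 × √(23/2) = 0.78 × 3.391 = 2.645.
z_β = 2.645 − 1.645 = 1.000.
Power = Φ(1.000) = 0.841.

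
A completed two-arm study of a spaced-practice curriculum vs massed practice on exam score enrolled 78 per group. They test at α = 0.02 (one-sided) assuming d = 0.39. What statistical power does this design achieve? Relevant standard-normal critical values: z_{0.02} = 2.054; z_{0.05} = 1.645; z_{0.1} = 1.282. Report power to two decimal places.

power ≈ 0.65

For two equal groups, power = Φ(d·√(n/2) − z_{α}).
d·√(n/2) = 0.39 × √(78/2) = 0.39 × 6.245 = 2.436.
z_β = 2.436 − 2.054 = 0.382.
Power = Φ(0.382) = 0.649.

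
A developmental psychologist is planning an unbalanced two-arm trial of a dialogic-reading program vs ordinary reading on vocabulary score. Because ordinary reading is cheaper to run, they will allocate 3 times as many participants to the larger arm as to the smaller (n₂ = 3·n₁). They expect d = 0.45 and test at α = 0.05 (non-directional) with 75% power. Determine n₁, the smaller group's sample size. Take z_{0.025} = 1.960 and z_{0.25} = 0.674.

With allocation ratio k = n₂/n₁ = 3, Var(x̄₁−x̄₂) = σ²(1/n₁ + 1/(k·n₁)) = σ²·(k+1)/(k·n₁).
So n₁ = (1 + 1/k)·((z_{α/2} + z_β)/d)² = 1.333 × (2.634/0.45)².
n₁ = 1.333 × 34.26 = 45.7.
Round up: n₁ = 46, giving n₂ = 3 × 46 = 138.

n₁ = 46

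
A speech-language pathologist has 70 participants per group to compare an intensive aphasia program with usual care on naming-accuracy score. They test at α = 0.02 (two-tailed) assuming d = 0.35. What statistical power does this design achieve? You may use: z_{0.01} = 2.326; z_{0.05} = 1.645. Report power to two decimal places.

power ≈ 0.40

For two equal groups, power = Φ(d·√(n/2) − z_{α/2}).
d·√(n/2) = 0.35 × √(70/2) = 0.35 × 5.916 = 2.071.
z_β = 2.071 − 2.326 = -0.255.
Power = Φ(-0.255) = 0.399.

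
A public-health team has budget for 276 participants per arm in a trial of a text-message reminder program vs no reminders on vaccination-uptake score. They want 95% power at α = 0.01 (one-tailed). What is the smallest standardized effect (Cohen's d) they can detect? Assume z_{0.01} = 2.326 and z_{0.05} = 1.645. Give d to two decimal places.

d_min ≈ 0.34

For two independent groups of n = 276 each: d_min = (z_{α} + z_β)·√(2/n).
z-sum = 2.326 + 1.645 = 3.971.
d_min = 3.971 × √(2/276) = 3.971 × 0.0851 = 0.338.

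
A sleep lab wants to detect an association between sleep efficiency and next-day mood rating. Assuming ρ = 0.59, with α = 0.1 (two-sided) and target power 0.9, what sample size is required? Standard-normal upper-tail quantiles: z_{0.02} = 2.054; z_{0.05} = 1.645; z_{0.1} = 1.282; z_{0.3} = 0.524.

n = 22

Fisher's z: C = ½·ln((1+r)/(1−r)) = ½·ln(3.8780) = 0.6777.
n = ((z_{α/2} + z_β)/C)² + 3.
(1.645 + 1.282) / 0.6777 = 2.927 / 0.6777 = 4.319.
n = 4.319² + 3 = 18.65 + 3 = 21.7.
Round up.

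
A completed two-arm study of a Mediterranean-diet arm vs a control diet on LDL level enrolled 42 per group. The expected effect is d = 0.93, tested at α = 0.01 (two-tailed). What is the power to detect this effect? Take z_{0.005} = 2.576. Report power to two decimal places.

For two equal groups, power = Φ(d·√(n/2) − z_{α/2}).
d·√(n/2) = 0.93 × √(42/2) = 0.93 × 4.583 = 4.262.
z_β = 4.262 − 2.576 = 1.686.
Power = Φ(1.686) = 0.954.

power ≈ 0.95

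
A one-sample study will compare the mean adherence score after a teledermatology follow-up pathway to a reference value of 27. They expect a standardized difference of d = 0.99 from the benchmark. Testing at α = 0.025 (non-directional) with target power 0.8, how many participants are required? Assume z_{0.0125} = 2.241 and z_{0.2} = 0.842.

n = 10

For a one-sample test: n = ((z_{α/2} + z_β) / d)².
z_{α/2} + z_β = 2.241 + 0.842 = 3.083.
n = (3.083 / 0.99)² = 3.114² = 9.70.
Round up.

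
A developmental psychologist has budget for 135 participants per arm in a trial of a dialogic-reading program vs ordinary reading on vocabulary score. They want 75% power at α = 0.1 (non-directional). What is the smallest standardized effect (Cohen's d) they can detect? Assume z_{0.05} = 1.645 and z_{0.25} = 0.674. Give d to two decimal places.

For two independent groups of n = 135 each: d_min = (z_{α/2} + z_β)·√(2/n).
z-sum = 1.645 + 0.674 = 2.319.
d_min = 2.319 × √(2/135) = 2.319 × 0.1217 = 0.282.

d_min ≈ 0.28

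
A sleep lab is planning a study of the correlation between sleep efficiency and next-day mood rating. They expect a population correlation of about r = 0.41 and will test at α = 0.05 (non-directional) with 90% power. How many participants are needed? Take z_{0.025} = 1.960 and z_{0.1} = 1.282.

Fisher's z: C = ½·ln((1+r)/(1−r)) = ½·ln(2.3898) = 0.4356.
n = ((z_{α/2} + z_β)/C)² + 3.
(1.960 + 1.282) / 0.4356 = 3.242 / 0.4356 = 7.443.
n = 7.443² + 3 = 55.39 + 3 = 58.4.
Round up.

n = 59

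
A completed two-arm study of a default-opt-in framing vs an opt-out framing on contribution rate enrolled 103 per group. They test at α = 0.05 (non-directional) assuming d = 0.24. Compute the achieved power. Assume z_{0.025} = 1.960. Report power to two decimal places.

For two equal groups, power = Φ(d·√(n/2) − z_{α/2}).
d·√(n/2) = 0.24 × √(103/2) = 0.24 × 7.176 = 1.722.
z_β = 1.722 − 1.960 = -0.238.
Power = Φ(-0.238) = 0.406.

power ≈ 0.41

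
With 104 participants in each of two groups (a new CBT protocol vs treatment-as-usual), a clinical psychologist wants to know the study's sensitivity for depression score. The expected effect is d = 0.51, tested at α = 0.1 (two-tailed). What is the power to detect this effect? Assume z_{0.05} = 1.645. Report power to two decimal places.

power ≈ 0.98

For two equal groups, power = Φ(d·√(n/2) − z_{α/2}).
d·√(n/2) = 0.51 × √(104/2) = 0.51 × 7.211 = 3.678.
z_β = 3.678 − 1.645 = 2.033.
Power = Φ(2.033) = 0.979.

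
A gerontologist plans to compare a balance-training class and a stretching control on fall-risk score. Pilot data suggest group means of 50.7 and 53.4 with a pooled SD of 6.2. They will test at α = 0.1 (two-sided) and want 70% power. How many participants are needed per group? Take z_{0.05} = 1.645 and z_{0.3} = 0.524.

Cohen's d = |M₁ − M₂| / SD_pooled = |50.7 − 53.4| / 6.2 = 2.7 / 6.2 = 0.435.
For two independent groups with equal n: n = 2·((z_{α/2} + z_β) / d)².
z_{α/2} + z_β = 1.645 + 0.524 = 2.169.
n = 2 × (2.169 / 0.435)² = 2 × 4.986² = 2 × 24.86 = 49.7.
Round up to the next whole participant.

n = 50 per group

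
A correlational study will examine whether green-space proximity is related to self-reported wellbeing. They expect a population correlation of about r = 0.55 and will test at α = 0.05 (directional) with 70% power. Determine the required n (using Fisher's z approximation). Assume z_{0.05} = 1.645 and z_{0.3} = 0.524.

Fisher's z: C = ½·ln((1+r)/(1−r)) = ½·ln(3.4444) = 0.6184.
n = ((z_{α} + z_β)/C)² + 3.
(1.645 + 0.524) / 0.6184 = 2.169 / 0.6184 = 3.507.
n = 3.507² + 3 = 12.30 + 3 = 15.3.
Round up.

n = 16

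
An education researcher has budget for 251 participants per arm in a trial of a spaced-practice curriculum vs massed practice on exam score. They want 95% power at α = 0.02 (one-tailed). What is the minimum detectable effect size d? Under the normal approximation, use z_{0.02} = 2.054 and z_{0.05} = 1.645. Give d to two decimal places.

For two independent groups of n = 251 each: d_min = (z_{α} + z_β)·√(2/n).
z-sum = 2.054 + 1.645 = 3.699.
d_min = 3.699 × √(2/251) = 3.699 × 0.0893 = 0.330.

d_min ≈ 0.33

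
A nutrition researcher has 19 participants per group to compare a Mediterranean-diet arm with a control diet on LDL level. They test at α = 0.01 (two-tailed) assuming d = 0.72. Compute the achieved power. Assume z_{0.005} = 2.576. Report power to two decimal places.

For two equal groups, power = Φ(d·√(n/2) − z_{α/2}).
d·√(n/2) = 0.72 × √(19/2) = 0.72 × 3.082 = 2.219.
z_β = 2.219 − 2.576 = -0.357.
Power = Φ(-0.357) = 0.361.

power ≈ 0.36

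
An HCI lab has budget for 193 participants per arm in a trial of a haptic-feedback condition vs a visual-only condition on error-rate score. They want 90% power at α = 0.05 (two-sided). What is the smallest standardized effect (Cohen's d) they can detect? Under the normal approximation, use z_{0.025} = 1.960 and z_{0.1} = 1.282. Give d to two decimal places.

d_min ≈ 0.33

For two independent groups of n = 193 each: d_min = (z_{α/2} + z_β)·√(2/n).
z-sum = 1.960 + 1.282 = 3.242.
d_min = 3.242 × √(2/193) = 3.242 × 0.1018 = 0.330.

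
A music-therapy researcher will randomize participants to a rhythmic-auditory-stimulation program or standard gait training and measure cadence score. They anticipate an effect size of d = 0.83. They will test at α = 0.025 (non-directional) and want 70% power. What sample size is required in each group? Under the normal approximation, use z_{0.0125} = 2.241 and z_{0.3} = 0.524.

For two independent groups with equal n: n = 2·((z_{α/2} + z_β) / d)².
z_{α/2} + z_β = 2.241 + 0.524 = 2.765.
n = 2 × (2.765 / 0.83)² = 2 × 3.331² = 2 × 11.10 = 22.2.
Round up to the next whole participant.

n = 23 per group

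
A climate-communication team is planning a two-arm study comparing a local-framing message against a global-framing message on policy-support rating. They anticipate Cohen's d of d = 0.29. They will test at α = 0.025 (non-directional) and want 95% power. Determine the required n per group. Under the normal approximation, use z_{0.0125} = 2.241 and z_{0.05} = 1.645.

n = 360 per group

For two independent groups with equal n: n = 2·((z_{α/2} + z_β) / d)².
z_{α/2} + z_β = 2.241 + 1.645 = 3.886.
n = 2 × (3.886 / 0.29)² = 2 × 13.400² = 2 × 179.56 = 359.1.
Round up to the next whole participant.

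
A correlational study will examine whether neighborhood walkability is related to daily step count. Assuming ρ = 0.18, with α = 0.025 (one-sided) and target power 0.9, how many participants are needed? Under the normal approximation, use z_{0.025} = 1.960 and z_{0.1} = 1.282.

Fisher's z: C = ½·ln((1+r)/(1−r)) = ½·ln(1.4390) = 0.1820.
n = ((z_{α} + z_β)/C)² + 3.
(1.960 + 1.282) / 0.1820 = 3.242 / 0.1820 = 17.813.
n = 17.813² + 3 = 317.31 + 3 = 320.3.
Round up.

n = 321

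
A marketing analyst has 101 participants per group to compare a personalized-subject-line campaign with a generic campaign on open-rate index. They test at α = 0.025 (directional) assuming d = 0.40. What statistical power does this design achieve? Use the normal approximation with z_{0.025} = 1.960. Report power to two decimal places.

For two equal groups, power = Φ(d·√(n/2) − z_{α}).
d·√(n/2) = 0.40 × √(101/2) = 0.40 × 7.106 = 2.843.
z_β = 2.843 − 1.960 = 0.883.
Power = Φ(0.883) = 0.811.

power ≈ 0.81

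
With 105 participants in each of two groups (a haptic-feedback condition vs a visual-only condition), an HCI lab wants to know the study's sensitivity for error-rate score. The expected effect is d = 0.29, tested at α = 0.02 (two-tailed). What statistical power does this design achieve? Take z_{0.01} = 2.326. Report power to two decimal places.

For two equal groups, power = Φ(d·√(n/2) − z_{α/2}).
d·√(n/2) = 0.29 × √(105/2) = 0.29 × 7.246 = 2.101.
z_β = 2.101 − 2.326 = -0.225.
Power = Φ(-0.225) = 0.411.

power ≈ 0.41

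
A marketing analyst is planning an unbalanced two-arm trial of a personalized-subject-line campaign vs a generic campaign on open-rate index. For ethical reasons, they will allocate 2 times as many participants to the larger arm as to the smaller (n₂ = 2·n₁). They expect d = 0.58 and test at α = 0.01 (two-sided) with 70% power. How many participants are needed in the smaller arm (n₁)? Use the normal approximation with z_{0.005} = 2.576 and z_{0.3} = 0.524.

n₁ = 43

With allocation ratio k = n₂/n₁ = 2, Var(x̄₁−x̄₂) = σ²(1/n₁ + 1/(k·n₁)) = σ²·(k+1)/(k·n₁).
So n₁ = (1 + 1/k)·((z_{α/2} + z_β)/d)² = 1.500 × (3.100/0.58)².
n₁ = 1.500 × 28.57 = 42.9.
Round up: n₁ = 43, giving n₂ = 2 × 43 = 86.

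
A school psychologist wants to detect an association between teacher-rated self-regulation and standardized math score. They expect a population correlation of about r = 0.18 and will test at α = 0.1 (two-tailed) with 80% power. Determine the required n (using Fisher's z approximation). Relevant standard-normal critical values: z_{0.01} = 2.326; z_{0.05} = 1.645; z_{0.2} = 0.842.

n = 190

Fisher's z: C = ½·ln((1+r)/(1−r)) = ½·ln(1.4390) = 0.1820.
n = ((z_{α/2} + z_β)/C)² + 3.
(1.645 + 0.842) / 0.1820 = 2.487 / 0.1820 = 13.665.
n = 13.665² + 3 = 186.73 + 3 = 189.7.
Round up.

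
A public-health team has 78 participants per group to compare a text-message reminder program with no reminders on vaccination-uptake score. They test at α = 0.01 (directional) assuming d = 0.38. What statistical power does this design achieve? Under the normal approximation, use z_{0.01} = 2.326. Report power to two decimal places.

For two equal groups, power = Φ(d·√(n/2) − z_{α}).
d·√(n/2) = 0.38 × √(78/2) = 0.38 × 6.245 = 2.373.
z_β = 2.373 − 2.326 = 0.047.
Power = Φ(0.047) = 0.519.

power ≈ 0.52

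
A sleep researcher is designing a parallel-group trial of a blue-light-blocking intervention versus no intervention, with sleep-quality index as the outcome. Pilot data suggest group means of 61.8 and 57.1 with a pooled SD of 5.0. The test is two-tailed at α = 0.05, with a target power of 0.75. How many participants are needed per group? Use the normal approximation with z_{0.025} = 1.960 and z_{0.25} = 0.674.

Cohen's d = |M₁ − M₂| / SD_pooled = |61.8 − 57.1| / 5.0 = 4.7 / 5.0 = 0.940.
For two independent groups with equal n: n = 2·((z_{α/2} + z_β) / d)².
z_{α/2} + z_β = 1.960 + 0.674 = 2.634.
n = 2 × (2.634 / 0.940)² = 2 × 2.802² = 2 × 7.85 = 15.7.
Round up to the next whole participant.

n = 16 per group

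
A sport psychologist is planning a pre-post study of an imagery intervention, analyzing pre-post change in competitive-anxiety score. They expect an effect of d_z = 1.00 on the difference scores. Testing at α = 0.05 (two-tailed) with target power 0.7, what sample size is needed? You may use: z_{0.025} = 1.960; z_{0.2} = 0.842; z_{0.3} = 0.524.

n = 7 pairs

For a paired (one-sample on differences) test: n = ((z_{α/2} + z_β) / d)².
z_{α/2} + z_β = 1.960 + 0.524 = 2.484.
n = (2.484 / 1.00)² = 2.484² = 6.17.
Round up.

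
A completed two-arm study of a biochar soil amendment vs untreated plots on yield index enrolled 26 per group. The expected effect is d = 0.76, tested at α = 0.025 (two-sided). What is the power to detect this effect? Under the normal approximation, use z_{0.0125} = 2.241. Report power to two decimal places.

For two equal groups, power = Φ(d·√(n/2) − z_{α/2}).
d·√(n/2) = 0.76 × √(26/2) = 0.76 × 3.606 = 2.740.
z_β = 2.740 − 2.241 = 0.499.
Power = Φ(0.499) = 0.691.

power ≈ 0.69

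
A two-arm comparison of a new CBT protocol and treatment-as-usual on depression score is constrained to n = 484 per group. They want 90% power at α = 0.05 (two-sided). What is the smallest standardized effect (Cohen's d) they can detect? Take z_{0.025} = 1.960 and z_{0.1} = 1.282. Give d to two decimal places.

d_min ≈ 0.21

For two independent groups of n = 484 each: d_min = (z_{α/2} + z_β)·√(2/n).
z-sum = 1.960 + 1.282 = 3.242.
d_min = 3.242 × √(2/484) = 3.242 × 0.0643 = 0.208.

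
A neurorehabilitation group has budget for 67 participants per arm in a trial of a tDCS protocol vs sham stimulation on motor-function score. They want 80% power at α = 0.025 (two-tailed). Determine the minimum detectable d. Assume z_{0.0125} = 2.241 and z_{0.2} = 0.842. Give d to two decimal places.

d_min ≈ 0.53

For two independent groups of n = 67 each: d_min = (z_{α/2} + z_β)·√(2/n).
z-sum = 2.241 + 0.842 = 3.083.
d_min = 3.083 × √(2/67) = 3.083 × 0.1728 = 0.533.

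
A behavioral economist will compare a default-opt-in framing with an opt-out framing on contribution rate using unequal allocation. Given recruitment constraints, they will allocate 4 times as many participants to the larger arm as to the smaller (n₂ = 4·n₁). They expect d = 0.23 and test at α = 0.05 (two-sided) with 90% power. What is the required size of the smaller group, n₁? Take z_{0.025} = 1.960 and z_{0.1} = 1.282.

n₁ = 249

With allocation ratio k = n₂/n₁ = 4, Var(x̄₁−x̄₂) = σ²(1/n₁ + 1/(k·n₁)) = σ²·(k+1)/(k·n₁).
So n₁ = (1 + 1/k)·((z_{α/2} + z_β)/d)² = 1.250 × (3.242/0.23)².
n₁ = 1.250 × 198.69 = 248.4.
Round up: n₁ = 249, giving n₂ = 4 × 249 = 996.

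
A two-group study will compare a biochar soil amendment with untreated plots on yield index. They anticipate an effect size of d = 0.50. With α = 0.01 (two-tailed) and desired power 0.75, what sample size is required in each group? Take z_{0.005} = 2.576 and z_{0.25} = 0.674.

For two independent groups with equal n: n = 2·((z_{α/2} + z_β) / d)².
z_{α/2} + z_β = 2.576 + 0.674 = 3.250.
n = 2 × (3.250 / 0.50)² = 2 × 6.500² = 2 × 42.25 = 84.5.
Round up to the next whole participant.

n = 85 per group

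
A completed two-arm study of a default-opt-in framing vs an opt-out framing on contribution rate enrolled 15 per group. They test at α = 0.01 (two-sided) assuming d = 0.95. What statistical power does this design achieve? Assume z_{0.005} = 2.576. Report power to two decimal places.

power ≈ 0.51

For two equal groups, power = Φ(d·√(n/2) − z_{α/2}).
d·√(n/2) = 0.95 × √(15/2) = 0.95 × 2.739 = 2.602.
z_β = 2.602 − 2.576 = 0.026.
Power = Φ(0.026) = 0.510.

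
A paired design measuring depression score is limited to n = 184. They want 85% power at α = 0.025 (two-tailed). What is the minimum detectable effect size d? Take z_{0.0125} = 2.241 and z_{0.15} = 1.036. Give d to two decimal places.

For a single sample (or paired design) of n = 184: d_min = (z_{α/2} + z_β)/√n.
z-sum = 2.241 + 1.036 = 3.277.
d_min = 3.277 / √184 = 3.277 / 13.565 = 0.242.

d_min ≈ 0.24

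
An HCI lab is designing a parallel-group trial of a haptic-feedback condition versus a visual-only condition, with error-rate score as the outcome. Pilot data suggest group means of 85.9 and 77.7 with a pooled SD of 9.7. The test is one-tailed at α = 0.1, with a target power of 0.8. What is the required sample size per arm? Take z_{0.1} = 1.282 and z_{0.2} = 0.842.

Cohen's d = |M₁ − M₂| / SD_pooled = |85.9 − 77.7| / 9.7 = 8.2 / 9.7 = 0.845.
For two independent groups with equal n: n = 2·((z_{α} + z_β) / d)².
z_{α} + z_β = 1.282 + 0.842 = 2.124.
n = 2 × (2.124 / 0.845)² = 2 × 2.514² = 2 × 6.32 = 12.6.
Round up to the next whole participant.

n = 13 per group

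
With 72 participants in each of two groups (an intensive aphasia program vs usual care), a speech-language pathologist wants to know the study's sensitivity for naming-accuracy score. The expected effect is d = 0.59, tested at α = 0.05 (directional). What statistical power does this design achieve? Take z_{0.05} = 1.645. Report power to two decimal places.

For two equal groups, power = Φ(d·√(n/2) − z_{α}).
d·√(n/2) = 0.59 × √(72/2) = 0.59 × 6.000 = 3.540.
z_β = 3.540 − 1.645 = 1.895.
Power = Φ(1.895) = 0.971.

power ≈ 0.97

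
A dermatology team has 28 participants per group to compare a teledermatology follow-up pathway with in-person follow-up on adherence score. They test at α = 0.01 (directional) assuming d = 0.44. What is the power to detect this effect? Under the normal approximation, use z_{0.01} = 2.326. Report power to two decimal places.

For two equal groups, power = Φ(d·√(n/2) − z_{α}).
d·√(n/2) = 0.44 × √(28/2) = 0.44 × 3.742 = 1.646.
z_β = 1.646 − 2.326 = -0.680.
Power = Φ(-0.680) = 0.248.

power ≈ 0.25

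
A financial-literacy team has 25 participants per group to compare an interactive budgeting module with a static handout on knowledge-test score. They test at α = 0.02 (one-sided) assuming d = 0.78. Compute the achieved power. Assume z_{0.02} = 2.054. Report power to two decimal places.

For two equal groups, power = Φ(d·√(n/2) − z_{α}).
d·√(n/2) = 0.78 × √(25/2) = 0.78 × 3.536 = 2.758.
z_β = 2.758 − 2.054 = 0.704.
Power = Φ(0.704) = 0.759.

power ≈ 0.76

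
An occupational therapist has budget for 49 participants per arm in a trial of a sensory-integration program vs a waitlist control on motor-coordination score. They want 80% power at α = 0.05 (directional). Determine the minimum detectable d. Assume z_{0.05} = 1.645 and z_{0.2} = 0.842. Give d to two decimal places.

d_min ≈ 0.50

For two independent groups of n = 49 each: d_min = (z_{α} + z_β)·√(2/n).
z-sum = 1.645 + 0.842 = 2.487.
d_min = 2.487 × √(2/49) = 2.487 × 0.2020 = 0.502.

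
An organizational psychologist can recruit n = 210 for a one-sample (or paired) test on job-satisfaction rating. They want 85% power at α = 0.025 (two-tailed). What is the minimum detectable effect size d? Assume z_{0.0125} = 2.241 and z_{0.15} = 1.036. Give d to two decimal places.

For a single sample (or paired design) of n = 210: d_min = (z_{α/2} + z_β)/√n.
z-sum = 2.241 + 1.036 = 3.277.
d_min = 3.277 / √210 = 3.277 / 14.491 = 0.226.

d_min ≈ 0.23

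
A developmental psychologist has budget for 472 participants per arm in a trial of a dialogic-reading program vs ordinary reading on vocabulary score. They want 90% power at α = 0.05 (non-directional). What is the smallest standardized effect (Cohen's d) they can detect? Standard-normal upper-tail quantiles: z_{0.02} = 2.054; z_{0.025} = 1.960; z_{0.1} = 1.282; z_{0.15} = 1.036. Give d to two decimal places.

d_min ≈ 0.21

For two independent groups of n = 472 each: d_min = (z_{α/2} + z_β)·√(2/n).
z-sum = 1.960 + 1.282 = 3.242.
d_min = 3.242 × √(2/472) = 3.242 × 0.0651 = 0.211.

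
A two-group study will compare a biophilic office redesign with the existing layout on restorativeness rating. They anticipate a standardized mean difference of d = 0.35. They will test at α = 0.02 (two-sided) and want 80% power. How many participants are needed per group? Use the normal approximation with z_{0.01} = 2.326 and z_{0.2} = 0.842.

n = 164 per group

For two independent groups with equal n: n = 2·((z_{α/2} + z_β) / d)².
z_{α/2} + z_β = 2.326 + 0.842 = 3.168.
n = 2 × (3.168 / 0.35)² = 2 × 9.051² = 2 × 81.93 = 163.9.
Round up to the next whole participant.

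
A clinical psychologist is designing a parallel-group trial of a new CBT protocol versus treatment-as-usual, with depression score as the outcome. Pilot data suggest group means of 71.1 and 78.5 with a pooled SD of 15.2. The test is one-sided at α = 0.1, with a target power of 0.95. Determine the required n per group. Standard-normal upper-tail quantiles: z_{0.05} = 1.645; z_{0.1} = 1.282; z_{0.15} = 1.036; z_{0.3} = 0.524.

n = 73 per group

Cohen's d = |M₁ − M₂| / SD_pooled = |71.1 − 78.5| / 15.2 = 7.4 / 15.2 = 0.487.
For two independent groups with equal n: n = 2·((z_{α} + z_β) / d)².
z_{α} + z_β = 1.282 + 1.645 = 2.927.
n = 2 × (2.927 / 0.487)² = 2 × 6.010² = 2 × 36.12 = 72.2.
Round up to the next whole participant.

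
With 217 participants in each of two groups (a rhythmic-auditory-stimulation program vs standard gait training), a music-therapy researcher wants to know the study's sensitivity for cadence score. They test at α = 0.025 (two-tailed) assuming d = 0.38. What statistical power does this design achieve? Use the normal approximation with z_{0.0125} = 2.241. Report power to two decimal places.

power ≈ 0.96

For two equal groups, power = Φ(d·√(n/2) − z_{α/2}).
d·√(n/2) = 0.38 × √(217/2) = 0.38 × 10.416 = 3.958.
z_β = 3.958 − 2.241 = 1.717.
Power = Φ(1.717) = 0.957.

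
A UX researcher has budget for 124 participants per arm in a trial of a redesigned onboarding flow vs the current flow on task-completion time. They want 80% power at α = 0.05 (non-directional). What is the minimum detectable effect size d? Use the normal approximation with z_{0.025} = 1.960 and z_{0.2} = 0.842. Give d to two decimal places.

For two independent groups of n = 124 each: d_min = (z_{α/2} + z_β)·√(2/n).
z-sum = 1.960 + 0.842 = 2.802.
d_min = 2.802 × √(2/124) = 2.802 × 0.1270 = 0.356.

d_min ≈ 0.36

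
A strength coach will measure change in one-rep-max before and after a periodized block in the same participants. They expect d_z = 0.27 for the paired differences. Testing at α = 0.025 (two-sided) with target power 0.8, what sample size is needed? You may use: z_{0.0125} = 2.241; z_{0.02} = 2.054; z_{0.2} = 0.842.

For a paired (one-sample on differences) test: n = ((z_{α/2} + z_β) / d)².
z_{α/2} + z_β = 2.241 + 0.842 = 3.083.
n = (3.083 / 0.27)² = 11.419² = 130.38.
Round up.

n = 131 pairs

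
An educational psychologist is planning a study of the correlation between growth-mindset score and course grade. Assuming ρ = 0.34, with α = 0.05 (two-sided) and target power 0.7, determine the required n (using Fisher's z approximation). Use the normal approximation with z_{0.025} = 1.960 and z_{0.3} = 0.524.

n = 53

Fisher's z: C = ½·ln((1+r)/(1−r)) = ½·ln(2.0303) = 0.3541.
n = ((z_{α/2} + z_β)/C)² + 3.
(1.960 + 0.524) / 0.3541 = 2.484 / 0.3541 = 7.015.
n = 7.015² + 3 = 49.21 + 3 = 52.2.
Round up.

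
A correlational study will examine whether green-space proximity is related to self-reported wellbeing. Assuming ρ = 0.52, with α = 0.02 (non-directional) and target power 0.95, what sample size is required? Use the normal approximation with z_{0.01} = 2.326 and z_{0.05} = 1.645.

n = 51

Fisher's z: C = ½·ln((1+r)/(1−r)) = ½·ln(3.1667) = 0.5763.
n = ((z_{α/2} + z_β)/C)² + 3.
(2.326 + 1.645) / 0.5763 = 3.971 / 0.5763 = 6.891.
n = 6.891² + 3 = 47.48 + 3 = 50.5.
Round up.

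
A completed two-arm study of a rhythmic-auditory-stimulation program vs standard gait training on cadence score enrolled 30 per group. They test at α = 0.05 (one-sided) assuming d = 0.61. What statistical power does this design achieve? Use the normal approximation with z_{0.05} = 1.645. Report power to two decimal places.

power ≈ 0.76

For two equal groups, power = Φ(d·√(n/2) − z_{α}).
d·√(n/2) = 0.61 × √(30/2) = 0.61 × 3.873 = 2.363.
z_β = 2.363 − 1.645 = 0.718.
Power = Φ(0.718) = 0.763.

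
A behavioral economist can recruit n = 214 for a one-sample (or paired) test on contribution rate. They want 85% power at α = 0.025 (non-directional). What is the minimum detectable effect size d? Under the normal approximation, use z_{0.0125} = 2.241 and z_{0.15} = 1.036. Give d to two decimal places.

For a single sample (or paired design) of n = 214: d_min = (z_{α/2} + z_β)/√n.
z-sum = 2.241 + 1.036 = 3.277.
d_min = 3.277 / √214 = 3.277 / 14.629 = 0.224.

d_min ≈ 0.22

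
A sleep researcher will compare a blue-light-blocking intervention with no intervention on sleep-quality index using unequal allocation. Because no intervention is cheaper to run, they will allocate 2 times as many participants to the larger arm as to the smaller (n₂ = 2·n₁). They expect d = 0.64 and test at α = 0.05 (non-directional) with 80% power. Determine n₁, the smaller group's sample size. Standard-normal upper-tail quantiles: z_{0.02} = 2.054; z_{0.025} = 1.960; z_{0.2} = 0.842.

With allocation ratio k = n₂/n₁ = 2, Var(x̄₁−x̄₂) = σ²(1/n₁ + 1/(k·n₁)) = σ²·(k+1)/(k·n₁).
So n₁ = (1 + 1/k)·((z_{α/2} + z_β)/d)² = 1.500 × (2.802/0.64)².
n₁ = 1.500 × 19.17 = 28.8.
Round up: n₁ = 29, giving n₂ = 2 × 29 = 58.

n₁ = 29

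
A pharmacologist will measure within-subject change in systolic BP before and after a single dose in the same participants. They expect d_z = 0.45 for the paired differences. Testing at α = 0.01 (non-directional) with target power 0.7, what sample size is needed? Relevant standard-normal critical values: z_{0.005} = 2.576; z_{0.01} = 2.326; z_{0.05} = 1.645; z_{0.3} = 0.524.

For a paired (one-sample on differences) test: n = ((z_{α/2} + z_β) / d)².
z_{α/2} + z_β = 2.576 + 0.524 = 3.100.
n = (3.100 / 0.45)² = 6.889² = 47.46.
Round up.

n = 48 pairs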